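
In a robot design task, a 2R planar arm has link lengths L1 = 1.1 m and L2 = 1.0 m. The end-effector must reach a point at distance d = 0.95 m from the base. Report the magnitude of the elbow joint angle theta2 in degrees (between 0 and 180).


cos(th2) = (d^2 - L1^2 - L2^2)/(2*L1*L2) = (0.95^2 - 1.1^2 - 1.0^2)/(2*1.1*1.0) = -0.59431818
th2 = acos(-0.59431818) = 126.4640 deg

126.4640 degrees


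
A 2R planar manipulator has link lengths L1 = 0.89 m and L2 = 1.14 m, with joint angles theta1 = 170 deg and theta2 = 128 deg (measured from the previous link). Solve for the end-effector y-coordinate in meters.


y = L1*sin(th1) + L2*sin(th1+th2) = 0.89*sin(170 deg) + 1.14*sin(298 deg) = -0.8520

-0.8520 m


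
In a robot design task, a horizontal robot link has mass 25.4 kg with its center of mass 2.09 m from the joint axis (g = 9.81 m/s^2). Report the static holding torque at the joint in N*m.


tau = m*g*L = 25.4 * 9.81 * 2.09 = 520.7737

520.7737 N*m


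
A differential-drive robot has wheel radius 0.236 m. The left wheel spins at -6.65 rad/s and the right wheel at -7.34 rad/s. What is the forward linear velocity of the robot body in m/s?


v = r*(wR + wL)/2 = 0.236*(-7.34 + -6.65)/2 = -1.6508

-1.6508 m/s


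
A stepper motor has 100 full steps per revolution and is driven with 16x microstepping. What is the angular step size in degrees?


step = 360/(100*16) = 360/1600 = 0.2250

0.2250 degrees


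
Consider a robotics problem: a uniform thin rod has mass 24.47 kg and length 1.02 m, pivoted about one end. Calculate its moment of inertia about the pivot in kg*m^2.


I = (1/3)*m*L^2 = (1/3)*24.47*1.02^2 = 8.4862

8.4862 kg*m^2


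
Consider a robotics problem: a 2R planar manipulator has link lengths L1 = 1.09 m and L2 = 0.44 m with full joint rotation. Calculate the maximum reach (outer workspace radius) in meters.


r_max = L1 + L2 = 1.09 + 0.44 = 1.5300

1.5300 m


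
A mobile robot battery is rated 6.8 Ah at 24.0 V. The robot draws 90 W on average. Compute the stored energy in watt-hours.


E = capacity * V = 6.8*24.0 = 163.2000

163.2000 Wh


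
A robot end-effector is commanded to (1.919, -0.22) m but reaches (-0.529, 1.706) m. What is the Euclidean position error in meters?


dx = -0.529 - (1.919) = -2.4480, dy = 1.706 - (-0.22) = 1.9260
err = sqrt(5.992704 + 3.709476) = 3.1148

3.1148 m


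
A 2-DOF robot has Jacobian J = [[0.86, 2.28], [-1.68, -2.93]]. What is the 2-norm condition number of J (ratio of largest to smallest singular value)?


JJ^T eigenvalues: trace(JJ^T) = 17.3453, det(JJ^T) = det(J)^2 = 1.71767236
s_max^2 = (17.3453 + sqrt(293.98874265))/2 = 17.24569996
s_min^2 = (17.3453 - sqrt(293.98874265))/2 = 0.09960004
kappa = s_max/s_min = sqrt(17.24569996/0.09960004) = 13.1586

13.1586


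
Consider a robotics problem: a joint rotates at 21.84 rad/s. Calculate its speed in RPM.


RPM = 21.84 * 60/(2*pi) = 208.5566

208.5566 RPM


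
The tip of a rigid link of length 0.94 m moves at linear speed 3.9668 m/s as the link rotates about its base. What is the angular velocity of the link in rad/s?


omega = v / L = 3.9668 / 0.94 = 4.2200

4.2200 rad/s


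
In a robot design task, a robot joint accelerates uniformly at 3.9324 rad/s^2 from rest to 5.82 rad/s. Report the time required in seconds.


t = delta_omega / alpha = 5.82 / 3.9324 = 1.4800

1.4800 s


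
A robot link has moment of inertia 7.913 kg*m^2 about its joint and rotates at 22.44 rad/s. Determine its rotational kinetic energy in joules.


KE = (1/2)*I*omega^2 = 0.5*7.913*22.44^2 = 1992.3098

1992.3098 J


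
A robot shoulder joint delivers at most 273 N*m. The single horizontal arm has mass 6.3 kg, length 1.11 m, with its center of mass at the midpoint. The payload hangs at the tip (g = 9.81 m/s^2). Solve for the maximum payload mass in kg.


tau_arm = m_arm*g*(L/2) = 6.3*9.81*1.11/2 = 34.3007 N*m
tau_payload = tau_max - tau_arm = 273 - 34.3007 = 238.6993
m_payload = tau_payload / (g*L) = 238.6993 / (9.81*1.11) = 21.9209

21.9209 kg


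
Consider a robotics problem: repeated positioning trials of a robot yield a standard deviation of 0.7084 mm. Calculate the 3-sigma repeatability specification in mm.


repeatability = 3*sigma = 3*0.7084 = 2.1252

2.1252 mm


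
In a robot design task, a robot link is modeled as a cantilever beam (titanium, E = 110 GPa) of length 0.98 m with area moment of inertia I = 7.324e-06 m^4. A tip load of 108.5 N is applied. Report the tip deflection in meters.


delta = F*L^3/(3*E*I) = 108.5*0.98^3/(3*1.100e+11*7.324e-06)
      = 102.119332/2416920 = 4.2252e-05

4.2252e-05 m


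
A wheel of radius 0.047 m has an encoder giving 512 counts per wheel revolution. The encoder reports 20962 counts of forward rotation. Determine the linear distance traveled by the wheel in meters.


revs = 20962/512 = 40.941406
d = revs * 2*pi*r = 40.941406 * 2*pi*0.047 = 12.0904

12.0904 m


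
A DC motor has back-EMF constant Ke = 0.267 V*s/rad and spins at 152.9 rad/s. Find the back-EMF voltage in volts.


V_emf = Ke * omega = 0.267*152.9 = 40.8243

40.8243 V


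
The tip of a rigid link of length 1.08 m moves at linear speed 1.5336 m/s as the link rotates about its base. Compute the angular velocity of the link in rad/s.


omega = v / L = 1.5336 / 1.08 = 1.4200

1.4200 rad/s


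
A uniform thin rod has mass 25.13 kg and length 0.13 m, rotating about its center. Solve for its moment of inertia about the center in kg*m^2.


I = (1/12)*m*L^2 = (1/12)*25.13*0.13^2 = 0.0354

0.0354 kg*m^2


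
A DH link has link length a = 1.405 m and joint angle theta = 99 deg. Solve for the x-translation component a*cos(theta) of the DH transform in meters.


a*cos(theta) = 1.405*cos(99 deg) = -0.2198

-0.2198 m


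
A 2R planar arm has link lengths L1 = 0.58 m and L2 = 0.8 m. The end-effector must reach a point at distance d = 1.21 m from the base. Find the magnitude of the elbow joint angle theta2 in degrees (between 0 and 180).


cos(th2) = (d^2 - L1^2 - L2^2)/(2*L1*L2) = (1.21^2 - 0.58^2 - 0.8^2)/(2*0.58*0.8) = 0.52553879
th2 = acos(0.52553879) = 58.2955 deg

58.2955 degrees


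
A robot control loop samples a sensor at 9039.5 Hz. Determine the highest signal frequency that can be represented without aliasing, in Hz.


f_max = f_s/2 = 9039.5/2 = 4519.7500

4519.7500 Hz


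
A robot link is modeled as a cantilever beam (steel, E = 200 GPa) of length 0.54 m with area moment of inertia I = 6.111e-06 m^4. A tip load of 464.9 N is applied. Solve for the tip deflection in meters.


delta = F*L^3/(3*E*I) = 464.9*0.54^3/(3*2.000e+11*6.111e-06)
      = 73.2050136/3666600 = 1.9965e-05

1.9965e-05 m


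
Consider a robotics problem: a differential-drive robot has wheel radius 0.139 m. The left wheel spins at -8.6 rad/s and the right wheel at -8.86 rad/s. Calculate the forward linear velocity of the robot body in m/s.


v = r*(wR + wL)/2 = 0.139*(-8.86 + -8.6)/2 = -1.2135

-1.2135 m/s


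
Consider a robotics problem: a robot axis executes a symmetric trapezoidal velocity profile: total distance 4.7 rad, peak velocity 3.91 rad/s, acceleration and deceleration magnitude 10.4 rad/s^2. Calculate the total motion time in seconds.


t_acc = v/a = 3.91/10.4 = 0.375962 s
d_acc = v^2/(2a) = 0.735005 rad (each ramp)
d_cruise = 4.7 - 2*0.735005 = 3.229990 rad
t_cruise = 3.229990/3.91 = 0.826084 s
t_total = 2*0.375962 + 0.826084 = 1.5780

1.5780 s


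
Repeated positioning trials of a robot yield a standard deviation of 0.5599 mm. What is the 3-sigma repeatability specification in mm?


repeatability = 3*sigma = 3*0.5599 = 1.6797

1.6797 mm


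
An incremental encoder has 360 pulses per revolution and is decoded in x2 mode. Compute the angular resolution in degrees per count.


resolution = 360 / (PPR * 2) = 360 / 720 = 0.5000

0.5000 degrees


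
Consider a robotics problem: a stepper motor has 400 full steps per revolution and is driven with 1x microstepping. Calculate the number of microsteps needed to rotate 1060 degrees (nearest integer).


step_size = 360/(400*1) = 360/400 = 0.900000 deg
n = 1060/(360/400) = 1060*400/360 = 1177.7778 -> 1178

1178 steps


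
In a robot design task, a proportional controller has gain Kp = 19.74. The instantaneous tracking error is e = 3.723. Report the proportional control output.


u_P = Kp * e = 19.74 * 3.723 = 73.4920

73.4920


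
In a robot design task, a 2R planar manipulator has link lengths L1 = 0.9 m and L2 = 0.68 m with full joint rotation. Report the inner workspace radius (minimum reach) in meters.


r_min = |L1 - L2| = |0.9 - 0.68| = 0.2200

0.2200 m


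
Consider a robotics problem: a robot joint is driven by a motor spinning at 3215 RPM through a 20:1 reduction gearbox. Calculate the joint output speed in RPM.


omega_joint = omega_motor / N = 3215 / 20 = 160.7500

160.7500 RPM


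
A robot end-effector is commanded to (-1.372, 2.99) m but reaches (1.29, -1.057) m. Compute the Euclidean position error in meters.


dx = 1.29 - (-1.372) = 2.6620, dy = -1.057 - (2.99) = -4.0470
err = sqrt(7.086244 + 16.378209) = 4.8440

4.8440 m


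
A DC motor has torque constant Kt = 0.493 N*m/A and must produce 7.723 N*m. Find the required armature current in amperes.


I = tau / Kt = 7.723/0.493 = 15.6653

15.6653 A


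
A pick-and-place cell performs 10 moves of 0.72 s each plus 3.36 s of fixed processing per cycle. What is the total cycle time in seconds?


T = 10*0.72 + 3.36 = 10.5600

10.5600 s


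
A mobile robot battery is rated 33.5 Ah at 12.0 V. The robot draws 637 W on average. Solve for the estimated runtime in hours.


E = 33.5*12.0 = 402.0000 Wh
t = E/P = 402.0000/637 = 0.6311

0.6311 hours


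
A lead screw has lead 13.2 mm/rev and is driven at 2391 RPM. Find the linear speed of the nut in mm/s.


v = lead * (RPM/60) = 13.2*2391/60 = 526.0200

526.0200 mm/s


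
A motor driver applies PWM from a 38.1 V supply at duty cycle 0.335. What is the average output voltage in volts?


V_avg = V_supply * D = 38.1*0.335 = 12.7635

12.7635 V


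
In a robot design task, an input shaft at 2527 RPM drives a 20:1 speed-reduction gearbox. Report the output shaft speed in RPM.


omega_out = omega_in / N = 2527 / 20 = 126.3500

126.3500 RPM


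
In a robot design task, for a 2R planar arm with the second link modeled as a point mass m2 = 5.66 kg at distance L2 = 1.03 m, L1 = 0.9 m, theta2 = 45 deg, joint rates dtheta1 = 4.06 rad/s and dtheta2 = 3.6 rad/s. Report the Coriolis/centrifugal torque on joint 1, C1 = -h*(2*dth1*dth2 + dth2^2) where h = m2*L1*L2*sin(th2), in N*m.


h = m2*L1*L2*sin(th2) = 5.66*0.9*1.03*sin(45 deg) = 3.710062
C1 = -h*(2*4.06*3.6 + 3.6^2) = -3.710062*42.1920 = -156.5349

-156.5349 N*m


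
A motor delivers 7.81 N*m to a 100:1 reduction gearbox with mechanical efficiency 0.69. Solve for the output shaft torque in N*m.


tau_out = tau_in * N * eta = 7.81 * 100 * 0.69 = 538.8900

538.8900 N*m


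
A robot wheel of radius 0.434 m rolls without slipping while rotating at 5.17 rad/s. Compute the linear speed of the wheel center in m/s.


v = omega * r = 5.17 * 0.434 = 2.2438

2.2438 m/s


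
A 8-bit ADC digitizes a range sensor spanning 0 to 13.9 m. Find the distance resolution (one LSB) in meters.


res = range / 2^n = 13.9/2^8 = 13.9/256 = 0.0543

0.0543 m


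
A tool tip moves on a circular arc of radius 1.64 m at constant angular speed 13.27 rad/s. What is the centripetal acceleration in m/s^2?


a_c = omega^2 * r = 13.27^2 * 1.64 = 288.7924

288.7924 m/s^2


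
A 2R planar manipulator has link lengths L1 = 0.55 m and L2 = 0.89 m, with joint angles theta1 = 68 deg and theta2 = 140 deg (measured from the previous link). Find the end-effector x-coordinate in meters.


x = L1*cos(th1) + L2*cos(th1+th2) = 0.55*cos(68 deg) + 0.89*cos(208 deg) = -0.5798

-0.5798 m


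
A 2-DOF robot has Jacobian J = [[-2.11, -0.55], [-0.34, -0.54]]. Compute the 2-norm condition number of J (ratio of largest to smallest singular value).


JJ^T eigenvalues: trace(JJ^T) = 5.1618, det(JJ^T) = det(J)^2 = 0.90706576
s_max^2 = (5.1618 + sqrt(23.01591620))/2 = 4.97964531
s_min^2 = (5.1618 - sqrt(23.01591620))/2 = 0.18215469
kappa = s_max/s_min = sqrt(4.97964531/0.18215469) = 5.2285

5.2285


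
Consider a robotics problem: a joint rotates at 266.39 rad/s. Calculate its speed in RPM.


RPM = 266.39 * 60/(2*pi) = 2543.8371

2543.8371 RPM


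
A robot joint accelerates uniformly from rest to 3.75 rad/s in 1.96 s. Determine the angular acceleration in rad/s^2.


alpha = delta_omega / t = 3.75 / 1.96 = 1.9133

1.9133 rad/s^2


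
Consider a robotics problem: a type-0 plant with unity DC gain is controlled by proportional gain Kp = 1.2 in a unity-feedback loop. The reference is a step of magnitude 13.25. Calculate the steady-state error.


e_ss = R/(1 + Kp) = 13.25/(1 + 1.2) = 13.25/2.2000 = 6.0227

6.0227


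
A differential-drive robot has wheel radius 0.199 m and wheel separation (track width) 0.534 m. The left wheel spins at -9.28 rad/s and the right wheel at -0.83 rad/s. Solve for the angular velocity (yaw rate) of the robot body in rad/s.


omega = r*(wR - wL)/L = 0.199*(-0.83 - (-9.28))/0.534 = 3.1490

3.1490 rad/s


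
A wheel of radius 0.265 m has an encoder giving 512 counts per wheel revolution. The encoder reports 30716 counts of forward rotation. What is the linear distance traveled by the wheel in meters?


revs = 30716/512 = 59.992188
d = revs * 2*pi*r = 59.992188 * 2*pi*0.265 = 99.8896

99.8896 m


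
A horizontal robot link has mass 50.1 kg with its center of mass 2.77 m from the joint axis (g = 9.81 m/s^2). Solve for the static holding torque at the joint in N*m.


tau = m*g*L = 50.1 * 9.81 * 2.77 = 1361.4024

1361.4024 N*m


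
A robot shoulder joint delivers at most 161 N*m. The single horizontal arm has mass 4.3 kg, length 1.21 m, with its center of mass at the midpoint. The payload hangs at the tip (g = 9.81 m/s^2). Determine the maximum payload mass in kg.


tau_arm = m_arm*g*(L/2) = 4.3*9.81*1.21/2 = 25.5207 N*m
tau_payload = tau_max - tau_arm = 161 - 25.5207 = 135.4793
m_payload = tau_payload / (g*L) = 135.4793 / (9.81*1.21) = 11.4135

11.4135 kg


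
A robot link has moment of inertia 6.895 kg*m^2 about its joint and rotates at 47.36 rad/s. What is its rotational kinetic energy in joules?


KE = (1/2)*I*omega^2 = 0.5*6.895*47.36^2 = 7732.6377

7732.6377 J


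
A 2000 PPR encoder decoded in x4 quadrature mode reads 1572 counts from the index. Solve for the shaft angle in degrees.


angle = counts * 360 / (PPR*4) = 1572 * 360 / 8000 = 70.7400

70.7400 degrees


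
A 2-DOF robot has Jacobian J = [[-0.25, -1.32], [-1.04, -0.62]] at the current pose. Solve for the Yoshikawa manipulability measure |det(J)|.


det(J) = -0.25*-0.62 - (-1.32)*(-1.04) = -1.2178
|det(J)| = 1.2178

1.2178


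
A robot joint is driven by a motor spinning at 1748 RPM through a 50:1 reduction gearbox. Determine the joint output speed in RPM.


omega_joint = omega_motor / N = 1748 / 50 = 34.9600

34.9600 RPM


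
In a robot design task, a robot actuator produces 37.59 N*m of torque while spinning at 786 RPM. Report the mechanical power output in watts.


omega = 786 * 2*pi/60 = 82.309728 rad/s
P = tau * omega = 37.59 * 82.309728 = 3094.0227

3094.0227 W


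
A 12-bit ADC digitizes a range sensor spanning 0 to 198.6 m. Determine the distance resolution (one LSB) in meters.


res = range / 2^n = 198.6/2^12 = 198.6/4096 = 0.0485

0.0485 m


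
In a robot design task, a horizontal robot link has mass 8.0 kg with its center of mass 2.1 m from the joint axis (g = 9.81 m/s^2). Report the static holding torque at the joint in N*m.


tau = m*g*L = 8.0 * 9.81 * 2.1 = 164.8080

164.8080 N*m


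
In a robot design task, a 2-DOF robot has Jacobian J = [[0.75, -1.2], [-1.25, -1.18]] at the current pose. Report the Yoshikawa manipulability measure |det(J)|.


det(J) = 0.75*-1.18 - (-1.2)*(-1.25) = -2.3850
|det(J)| = 2.3850

2.3850


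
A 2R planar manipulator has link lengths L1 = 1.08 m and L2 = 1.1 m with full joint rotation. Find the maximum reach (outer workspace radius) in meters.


r_max = L1 + L2 = 1.08 + 1.1 = 2.1800

2.1800 m


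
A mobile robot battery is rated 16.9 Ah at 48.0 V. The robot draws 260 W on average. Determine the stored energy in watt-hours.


E = capacity * V = 16.9*48.0 = 811.2000

811.2000 Wh


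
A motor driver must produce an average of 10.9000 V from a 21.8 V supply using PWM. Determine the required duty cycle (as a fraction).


D = V_avg/V_supply = 10.9000/21.8 = 0.5000

0.5000


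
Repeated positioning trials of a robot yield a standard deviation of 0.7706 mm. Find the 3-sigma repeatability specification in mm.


repeatability = 3*sigma = 3*0.7706 = 2.3118

2.3118 mm


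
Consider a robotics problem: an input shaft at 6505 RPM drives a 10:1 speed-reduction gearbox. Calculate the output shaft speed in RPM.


omega_out = omega_in / N = 6505 / 10 = 650.5000

650.5000 RPM


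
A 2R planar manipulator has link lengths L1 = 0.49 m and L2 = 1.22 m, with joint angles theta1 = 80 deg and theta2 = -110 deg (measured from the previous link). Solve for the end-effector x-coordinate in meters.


x = L1*cos(th1) + L2*cos(th1+th2) = 0.49*cos(80 deg) + 1.22*cos(-30 deg) = 1.1416

1.1416 m


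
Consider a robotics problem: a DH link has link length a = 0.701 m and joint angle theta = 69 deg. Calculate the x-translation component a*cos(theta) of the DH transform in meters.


a*cos(theta) = 0.701*cos(69 deg) = 0.2512

0.2512 m


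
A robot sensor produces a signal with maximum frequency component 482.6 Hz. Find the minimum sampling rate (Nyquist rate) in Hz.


f_s,min = 2*f_max = 2*482.6 = 965.2000

965.2000 Hz


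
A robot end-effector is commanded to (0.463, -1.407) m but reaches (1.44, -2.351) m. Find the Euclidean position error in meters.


dx = 1.44 - (0.463) = 0.9770, dy = -2.351 - (-1.407) = -0.9440
err = sqrt(0.954529 + 0.891136) = 1.3586

1.3586 m


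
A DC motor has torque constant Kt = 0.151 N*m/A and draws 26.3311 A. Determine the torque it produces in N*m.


tau = Kt * I = 0.151*26.3311 = 3.9760

3.9760 N*m


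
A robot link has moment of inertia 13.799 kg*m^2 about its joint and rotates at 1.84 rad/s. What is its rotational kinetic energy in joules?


KE = (1/2)*I*omega^2 = 0.5*13.799*1.84^2 = 23.3589

23.3589 J


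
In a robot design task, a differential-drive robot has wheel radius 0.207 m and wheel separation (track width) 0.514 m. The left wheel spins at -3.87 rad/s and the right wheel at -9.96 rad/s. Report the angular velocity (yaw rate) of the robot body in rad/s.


omega = r*(wR - wL)/L = 0.207*(-9.96 - (-3.87))/0.514 = -2.4526

-2.4526 rad/s


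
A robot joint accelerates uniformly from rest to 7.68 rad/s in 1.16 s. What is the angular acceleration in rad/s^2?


alpha = delta_omega / t = 7.68 / 1.16 = 6.6207

6.6207 rad/s^2


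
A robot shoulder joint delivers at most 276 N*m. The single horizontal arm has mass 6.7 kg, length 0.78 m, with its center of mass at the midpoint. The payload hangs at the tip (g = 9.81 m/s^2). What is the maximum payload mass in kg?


tau_arm = m_arm*g*(L/2) = 6.7*9.81*0.78/2 = 25.6335 N*m
tau_payload = tau_max - tau_arm = 276 - 25.6335 = 250.3665
m_payload = tau_payload / (g*L) = 250.3665 / (9.81*0.78) = 32.7199

32.7199 kg


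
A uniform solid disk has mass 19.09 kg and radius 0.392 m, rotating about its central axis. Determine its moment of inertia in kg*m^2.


I = (1/2)*m*R^2 = 0.5*19.09*0.392^2 = 1.4667

1.4667 kg*m^2


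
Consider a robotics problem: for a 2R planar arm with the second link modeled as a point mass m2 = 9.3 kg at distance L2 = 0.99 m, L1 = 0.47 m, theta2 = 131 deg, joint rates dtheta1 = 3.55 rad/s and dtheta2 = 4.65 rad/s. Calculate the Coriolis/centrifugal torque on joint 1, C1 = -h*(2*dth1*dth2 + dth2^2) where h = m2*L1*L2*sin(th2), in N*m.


h = m2*L1*L2*sin(th2) = 9.3*0.47*0.99*sin(131 deg) = 3.265847
C1 = -h*(2*3.55*4.65 + 4.65^2) = -3.265847*54.6375 = -178.4377

-178.4377 N*m


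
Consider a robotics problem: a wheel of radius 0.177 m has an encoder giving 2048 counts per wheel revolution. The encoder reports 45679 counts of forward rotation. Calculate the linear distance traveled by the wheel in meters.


revs = 45679/2048 = 22.304199
d = revs * 2*pi*r = 22.304199 * 2*pi*0.177 = 24.8050

24.8050 m


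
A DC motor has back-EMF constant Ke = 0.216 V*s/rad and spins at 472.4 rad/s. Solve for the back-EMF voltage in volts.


V_emf = Ke * omega = 0.216*472.4 = 102.0384

102.0384 V


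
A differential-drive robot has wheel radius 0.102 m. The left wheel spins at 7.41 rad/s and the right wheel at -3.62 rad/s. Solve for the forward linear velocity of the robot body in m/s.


v = r*(wR + wL)/2 = 0.102*(-3.62 + 7.41)/2 = 0.1933

0.1933 m/s


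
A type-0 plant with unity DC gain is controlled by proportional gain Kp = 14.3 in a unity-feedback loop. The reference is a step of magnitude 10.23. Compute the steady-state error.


e_ss = R/(1 + Kp) = 10.23/(1 + 14.3) = 10.23/15.3000 = 0.6686

0.6686


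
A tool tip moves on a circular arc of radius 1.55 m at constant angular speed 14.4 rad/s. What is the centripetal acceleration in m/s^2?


a_c = omega^2 * r = 14.4^2 * 1.55 = 321.4080

321.4080 m/s^2


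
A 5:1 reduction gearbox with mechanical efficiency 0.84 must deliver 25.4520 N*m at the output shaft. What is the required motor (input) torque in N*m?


tau_in = tau_out / (N * eta) = 25.4520 / (5 * 0.84) = 6.0600

6.0600 N*m


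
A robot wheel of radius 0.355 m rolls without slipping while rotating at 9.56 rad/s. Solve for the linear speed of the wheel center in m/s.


v = omega * r = 9.56 * 0.355 = 3.3938

3.3938 m/s


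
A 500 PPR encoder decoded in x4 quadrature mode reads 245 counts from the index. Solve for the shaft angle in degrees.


angle = counts * 360 / (PPR*4) = 245 * 360 / 2000 = 44.1000

44.1000 degrees


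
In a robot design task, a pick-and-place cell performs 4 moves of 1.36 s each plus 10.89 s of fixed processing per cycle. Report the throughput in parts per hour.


T_cycle = 4*1.36 + 10.89 = 16.3300 s
rate = 3600/T = 220.4532

220.4532 parts/hour


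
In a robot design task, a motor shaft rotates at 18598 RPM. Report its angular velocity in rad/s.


omega = 18598 * 2*pi/60 = 1947.5780

1947.5780 rad/s


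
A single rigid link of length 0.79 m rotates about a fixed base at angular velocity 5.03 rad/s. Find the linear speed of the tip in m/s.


v = L*omega = 0.79 * 5.03 = 3.9737

3.9737 m/s


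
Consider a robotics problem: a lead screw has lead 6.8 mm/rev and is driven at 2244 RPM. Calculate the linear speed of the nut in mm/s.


v = lead * (RPM/60) = 6.8*2244/60 = 254.3200

254.3200 mm/s


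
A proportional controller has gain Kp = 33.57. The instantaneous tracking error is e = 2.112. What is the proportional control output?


u_P = Kp * e = 33.57 * 2.112 = 70.8998

70.8998


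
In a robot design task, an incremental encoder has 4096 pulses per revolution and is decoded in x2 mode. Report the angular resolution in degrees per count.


resolution = 360 / (PPR * 2) = 360 / 8192 = 0.0439

0.0439 degrees


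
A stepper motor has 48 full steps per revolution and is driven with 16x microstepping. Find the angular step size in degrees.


step = 360/(48*16) = 360/768 = 0.4688

0.4688 degrees


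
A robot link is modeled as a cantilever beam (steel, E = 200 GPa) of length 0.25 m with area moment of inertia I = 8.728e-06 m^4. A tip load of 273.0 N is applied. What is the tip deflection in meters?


delta = F*L^3/(3*E*I) = 273.0*0.25^3/(3*2.000e+11*8.728e-06)
      = 4.265625/5236800 = 8.1455e-07

8.1455e-07 m


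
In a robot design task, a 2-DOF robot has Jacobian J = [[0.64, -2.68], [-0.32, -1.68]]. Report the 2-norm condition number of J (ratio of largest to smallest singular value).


JJ^T eigenvalues: trace(JJ^T) = 10.5168, det(JJ^T) = det(J)^2 = 3.73571584
s_max^2 = (10.5168 + sqrt(95.66021888))/2 = 10.14870211
s_min^2 = (10.5168 - sqrt(95.66021888))/2 = 0.36809789
kappa = s_max/s_min = sqrt(10.14870211/0.36809789) = 5.2508

5.2508


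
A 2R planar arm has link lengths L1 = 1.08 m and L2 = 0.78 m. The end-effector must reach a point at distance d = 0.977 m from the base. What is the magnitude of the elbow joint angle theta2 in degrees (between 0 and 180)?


cos(th2) = (d^2 - L1^2 - L2^2)/(2*L1*L2) = (0.977^2 - 1.08^2 - 0.78^2)/(2*1.08*0.78) = -0.48686550
th2 = acos(-0.48686550) = 119.1348 deg

119.1348 degrees


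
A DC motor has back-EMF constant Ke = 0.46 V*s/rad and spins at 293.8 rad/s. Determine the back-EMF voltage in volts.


V_emf = Ke * omega = 0.46*293.8 = 135.1480

135.1480 V


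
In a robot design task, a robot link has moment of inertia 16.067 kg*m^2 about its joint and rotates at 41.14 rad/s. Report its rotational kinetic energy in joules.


KE = (1/2)*I*omega^2 = 0.5*16.067*41.14^2 = 13596.6955

13596.6955 J


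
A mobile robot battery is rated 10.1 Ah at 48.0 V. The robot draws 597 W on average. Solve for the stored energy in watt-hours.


E = capacity * V = 10.1*48.0 = 484.8000

484.8000 Wh


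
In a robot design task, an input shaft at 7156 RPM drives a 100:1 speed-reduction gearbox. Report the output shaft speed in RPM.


omega_out = omega_in / N = 7156 / 100 = 71.5600

71.5600 RPM


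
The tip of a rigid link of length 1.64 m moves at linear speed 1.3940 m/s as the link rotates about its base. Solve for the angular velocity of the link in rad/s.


omega = v / L = 1.3940 / 1.64 = 0.8500

0.8500 rad/s


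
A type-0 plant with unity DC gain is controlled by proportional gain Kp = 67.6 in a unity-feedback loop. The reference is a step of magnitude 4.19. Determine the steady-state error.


e_ss = R/(1 + Kp) = 4.19/(1 + 67.6) = 4.19/68.6000 = 0.0611

0.0611


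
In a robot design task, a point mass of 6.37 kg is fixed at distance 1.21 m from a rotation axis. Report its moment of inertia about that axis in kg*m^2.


I = m*r^2 = 6.37*1.21^2 = 9.3263

9.3263 kg*m^2


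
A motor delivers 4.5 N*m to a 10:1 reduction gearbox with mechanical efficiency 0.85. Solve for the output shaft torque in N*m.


tau_out = tau_in * N * eta = 4.5 * 10 * 0.85 = 38.2500

38.2500 N*m


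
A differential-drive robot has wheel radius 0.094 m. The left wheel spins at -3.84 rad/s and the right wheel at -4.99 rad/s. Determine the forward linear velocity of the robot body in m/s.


v = r*(wR + wL)/2 = 0.094*(-4.99 + -3.84)/2 = -0.4150

-0.4150 m/s


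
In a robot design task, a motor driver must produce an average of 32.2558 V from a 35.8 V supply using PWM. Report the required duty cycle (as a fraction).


D = V_avg/V_supply = 32.2558/35.8 = 0.9010

0.9010


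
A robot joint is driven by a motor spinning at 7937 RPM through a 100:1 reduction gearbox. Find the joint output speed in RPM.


omega_joint = omega_motor / N = 7937 / 100 = 79.3700

79.3700 RPM


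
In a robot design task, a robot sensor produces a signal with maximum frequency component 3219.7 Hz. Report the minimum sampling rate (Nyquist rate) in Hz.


f_s,min = 2*f_max = 2*3219.7 = 6439.4000

6439.4000 Hz


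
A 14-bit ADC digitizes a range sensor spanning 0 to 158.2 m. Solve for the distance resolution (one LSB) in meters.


res = range / 2^n = 158.2/2^14 = 158.2/16384 = 0.0097

0.0097 m


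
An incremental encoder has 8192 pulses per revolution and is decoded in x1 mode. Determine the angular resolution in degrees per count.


resolution = 360 / (PPR * 1) = 360 / 8192 = 0.0439

0.0439 degrees


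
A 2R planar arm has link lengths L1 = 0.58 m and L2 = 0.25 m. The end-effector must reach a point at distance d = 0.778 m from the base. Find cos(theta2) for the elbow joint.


cos(th2) = (d^2 - L1^2 - L2^2)/(2*L1*L2) = (0.778^2 - 0.58^2 - 0.25^2)/(2*0.58*0.25) = 0.7117

0.7117


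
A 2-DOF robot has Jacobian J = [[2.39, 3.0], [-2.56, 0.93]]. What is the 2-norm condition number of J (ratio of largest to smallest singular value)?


JJ^T eigenvalues: trace(JJ^T) = 22.1306, det(JJ^T) = det(J)^2 = 98.06346729
s_max^2 = (22.1306 + sqrt(97.50958720))/2 = 16.00264714
s_min^2 = (22.1306 - sqrt(97.50958720))/2 = 6.12795286
kappa = s_max/s_min = sqrt(16.00264714/6.12795286) = 1.6160

1.6160


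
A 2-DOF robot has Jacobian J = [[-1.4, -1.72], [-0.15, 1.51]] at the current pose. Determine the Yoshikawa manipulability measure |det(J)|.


det(J) = -1.4*1.51 - (-1.72)*(-0.15) = -2.3720
|det(J)| = 2.3720

2.3720


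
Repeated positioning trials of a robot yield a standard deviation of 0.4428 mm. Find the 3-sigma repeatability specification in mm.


repeatability = 3*sigma = 3*0.4428 = 1.3284

1.3284 mm


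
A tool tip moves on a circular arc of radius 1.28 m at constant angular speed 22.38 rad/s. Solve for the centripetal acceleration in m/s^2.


a_c = omega^2 * r = 22.38^2 * 1.28 = 641.1064

641.1064 m/s^2


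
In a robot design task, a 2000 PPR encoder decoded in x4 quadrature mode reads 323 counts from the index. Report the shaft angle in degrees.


angle = counts * 360 / (PPR*4) = 323 * 360 / 8000 = 14.5350

14.5350 degrees


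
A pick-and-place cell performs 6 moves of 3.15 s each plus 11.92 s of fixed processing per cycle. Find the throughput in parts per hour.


T_cycle = 6*3.15 + 11.92 = 30.8200 s
rate = 3600/T = 116.8073

116.8073 parts/hour


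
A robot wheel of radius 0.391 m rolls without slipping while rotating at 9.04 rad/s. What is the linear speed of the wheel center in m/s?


v = omega * r = 9.04 * 0.391 = 3.5346

3.5346 m/s


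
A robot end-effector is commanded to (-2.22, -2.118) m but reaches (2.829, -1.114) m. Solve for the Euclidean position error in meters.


dx = 2.829 - (-2.22) = 5.0490, dy = -1.114 - (-2.118) = 1.0040
err = sqrt(25.492401 + 1.008016) = 5.1479

5.1479 m


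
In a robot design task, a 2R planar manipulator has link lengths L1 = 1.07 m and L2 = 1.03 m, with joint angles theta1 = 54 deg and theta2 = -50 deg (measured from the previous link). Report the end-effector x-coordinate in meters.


x = L1*cos(th1) + L2*cos(th1+th2) = 1.07*cos(54 deg) + 1.03*cos(4 deg) = 1.6564

1.6564 m


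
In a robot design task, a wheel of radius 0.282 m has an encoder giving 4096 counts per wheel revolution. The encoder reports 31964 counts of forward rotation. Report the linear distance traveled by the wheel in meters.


revs = 31964/4096 = 7.803711
d = revs * 2*pi*r = 7.803711 * 2*pi*0.282 = 13.8271

13.8271 m


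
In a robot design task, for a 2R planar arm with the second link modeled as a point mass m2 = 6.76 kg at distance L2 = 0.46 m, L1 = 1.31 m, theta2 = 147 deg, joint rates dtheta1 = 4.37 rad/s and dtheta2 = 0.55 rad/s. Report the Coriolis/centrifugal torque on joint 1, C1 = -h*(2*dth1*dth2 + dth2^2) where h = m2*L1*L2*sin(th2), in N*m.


h = m2*L1*L2*sin(th2) = 6.76*1.31*0.46*sin(147 deg) = 2.218629
C1 = -h*(2*4.37*0.55 + 0.55^2) = -2.218629*5.1095 = -11.3361

-11.3361 N*m


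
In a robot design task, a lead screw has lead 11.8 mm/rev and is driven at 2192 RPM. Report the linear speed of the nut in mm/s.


v = lead * (RPM/60) = 11.8*2192/60 = 431.0933

431.0933 mm/s


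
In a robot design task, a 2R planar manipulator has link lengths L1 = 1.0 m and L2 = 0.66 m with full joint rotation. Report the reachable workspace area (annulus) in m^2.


r_max = L1 + L2 = 1.6600, r_min = |L1 - L2| = 0.3400
A = pi*(r_max^2 - r_min^2) = pi*(2.7556 - 0.1156) = 8.2938

8.2938 m^2


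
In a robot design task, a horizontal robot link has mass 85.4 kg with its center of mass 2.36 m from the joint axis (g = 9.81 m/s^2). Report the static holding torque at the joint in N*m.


tau = m*g*L = 85.4 * 9.81 * 2.36 = 1977.1466

1977.1466 N*m


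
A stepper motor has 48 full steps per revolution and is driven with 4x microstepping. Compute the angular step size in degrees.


step = 360/(48*4) = 360/192 = 1.8750

1.8750 degrees


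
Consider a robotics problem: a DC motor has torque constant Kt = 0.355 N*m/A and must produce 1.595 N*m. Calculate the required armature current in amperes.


I = tau / Kt = 1.595/0.355 = 4.4930

4.4930 A


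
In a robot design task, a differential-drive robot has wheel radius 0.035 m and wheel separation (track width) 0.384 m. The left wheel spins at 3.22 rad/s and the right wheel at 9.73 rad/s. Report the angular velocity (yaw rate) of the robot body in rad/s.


omega = r*(wR - wL)/L = 0.035*(9.73 - (3.22))/0.384 = 0.5934

0.5934 rad/s


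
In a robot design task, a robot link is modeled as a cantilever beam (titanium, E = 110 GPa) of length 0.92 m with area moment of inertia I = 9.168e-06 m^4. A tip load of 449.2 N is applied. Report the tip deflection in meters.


delta = F*L^3/(3*E*I) = 449.2*0.92^3/(3*1.100e+11*9.168e-06)
      = 349.7866496/3025440 = 1.1562e-04

1.1562e-04 m


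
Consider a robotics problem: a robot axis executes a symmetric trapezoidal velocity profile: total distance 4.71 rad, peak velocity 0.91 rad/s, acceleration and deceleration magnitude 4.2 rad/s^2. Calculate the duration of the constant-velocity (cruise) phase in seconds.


t_acc = v/a = 0.216667 s, d_acc = v^2/(2a) = 0.098583 rad each
d_cruise = 4.71 - 2*0.098583 = 4.512834 rad
t_cruise = d_cruise/v = 4.512834/0.91 = 4.9592

4.9592 s


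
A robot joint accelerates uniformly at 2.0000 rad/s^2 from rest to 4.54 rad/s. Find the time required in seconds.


t = delta_omega / alpha = 4.54 / 2.0000 = 2.2700

2.2700 s


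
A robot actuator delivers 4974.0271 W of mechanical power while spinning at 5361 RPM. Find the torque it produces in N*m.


omega = 5361 * 2*pi/60 = 561.402607 rad/s
tau = P / omega = 4974.0271 / 561.402607 = 8.8600

8.8600 N*m


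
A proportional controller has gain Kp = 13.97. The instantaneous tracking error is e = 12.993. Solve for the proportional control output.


u_P = Kp * e = 13.97 * 12.993 = 181.5122

181.5122


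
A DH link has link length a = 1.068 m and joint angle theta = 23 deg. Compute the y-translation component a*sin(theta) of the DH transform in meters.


a*sin(theta) = 1.068*sin(23 deg) = 0.4173

0.4173 m


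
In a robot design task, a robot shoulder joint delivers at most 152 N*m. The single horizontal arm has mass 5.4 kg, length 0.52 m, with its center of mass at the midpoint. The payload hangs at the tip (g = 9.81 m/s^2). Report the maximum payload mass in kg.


tau_arm = m_arm*g*(L/2) = 5.4*9.81*0.52/2 = 13.7732 N*m
tau_payload = tau_max - tau_arm = 152 - 13.7732 = 138.2268
m_payload = tau_payload / (g*L) = 138.2268 / (9.81*0.52) = 27.0969

27.0969 kg


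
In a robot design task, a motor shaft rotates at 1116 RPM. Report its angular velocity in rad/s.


omega = 1116 * 2*pi/60 = 116.8672

116.8672 rad/s


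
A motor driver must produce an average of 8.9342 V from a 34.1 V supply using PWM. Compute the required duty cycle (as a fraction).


D = V_avg/V_supply = 8.9342/34.1 = 0.2620

0.2620


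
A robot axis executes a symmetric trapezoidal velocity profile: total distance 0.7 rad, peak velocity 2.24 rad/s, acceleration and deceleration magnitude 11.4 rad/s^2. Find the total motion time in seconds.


t_acc = v/a = 2.24/11.4 = 0.196491 s
d_acc = v^2/(2a) = 0.220070 rad (each ramp)
d_cruise = 0.7 - 2*0.220070 = 0.259860 rad
t_cruise = 0.259860/2.24 = 0.116009 s
t_total = 2*0.196491 + 0.116009 = 0.5090

0.5090 s


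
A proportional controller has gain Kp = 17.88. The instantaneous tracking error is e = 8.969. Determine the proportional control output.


u_P = Kp * e = 17.88 * 8.969 = 160.3657

160.3657


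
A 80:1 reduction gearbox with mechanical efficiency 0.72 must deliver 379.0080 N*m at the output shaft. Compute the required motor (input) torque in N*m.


tau_in = tau_out / (N * eta) = 379.0080 / (80 * 0.72) = 6.5800

6.5800 N*m


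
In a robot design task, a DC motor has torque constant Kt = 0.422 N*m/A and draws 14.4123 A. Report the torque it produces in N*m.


tau = Kt * I = 0.422*14.4123 = 6.0820

6.0820 N*m


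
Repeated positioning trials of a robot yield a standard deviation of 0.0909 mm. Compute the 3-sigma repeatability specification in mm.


repeatability = 3*sigma = 3*0.0909 = 0.2727

0.2727 mm


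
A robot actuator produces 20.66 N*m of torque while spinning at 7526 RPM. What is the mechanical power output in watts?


omega = 7526 * 2*pi/60 = 788.120877 rad/s
P = tau * omega = 20.66 * 788.120877 = 16282.5773

16282.5773 W


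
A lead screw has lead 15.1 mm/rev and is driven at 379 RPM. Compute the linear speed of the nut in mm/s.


v = lead * (RPM/60) = 15.1*379/60 = 95.3817

95.3817 mm/s


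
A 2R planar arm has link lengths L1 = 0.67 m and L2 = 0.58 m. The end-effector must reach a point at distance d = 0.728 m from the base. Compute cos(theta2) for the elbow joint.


cos(th2) = (d^2 - L1^2 - L2^2)/(2*L1*L2) = (0.728^2 - 0.67^2 - 0.58^2)/(2*0.67*0.58) = -0.3285

-0.3285


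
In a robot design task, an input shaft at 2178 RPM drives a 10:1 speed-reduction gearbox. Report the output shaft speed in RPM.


omega_out = omega_in / N = 2178 / 10 = 217.8000

217.8000 RPM


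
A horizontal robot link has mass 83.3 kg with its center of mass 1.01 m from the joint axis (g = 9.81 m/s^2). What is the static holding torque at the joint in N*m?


tau = m*g*L = 83.3 * 9.81 * 1.01 = 825.3447

825.3447 N*m


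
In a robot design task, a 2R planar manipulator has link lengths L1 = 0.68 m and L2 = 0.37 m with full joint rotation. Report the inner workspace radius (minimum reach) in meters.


r_min = |L1 - L2| = |0.68 - 0.37| = 0.3100

0.3100 m


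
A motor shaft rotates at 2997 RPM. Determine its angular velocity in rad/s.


omega = 2997 * 2*pi/60 = 313.8451

313.8451 rad/s


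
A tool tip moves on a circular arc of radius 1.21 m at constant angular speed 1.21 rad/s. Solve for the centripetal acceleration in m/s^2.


a_c = omega^2 * r = 1.21^2 * 1.21 = 1.7716

1.7716 m/s^2


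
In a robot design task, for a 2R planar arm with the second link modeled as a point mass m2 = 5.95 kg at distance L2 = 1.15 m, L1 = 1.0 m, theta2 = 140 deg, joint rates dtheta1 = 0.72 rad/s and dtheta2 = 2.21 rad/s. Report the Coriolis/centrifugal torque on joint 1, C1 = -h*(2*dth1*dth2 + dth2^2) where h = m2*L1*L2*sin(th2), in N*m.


h = m2*L1*L2*sin(th2) = 5.95*1.0*1.15*sin(140 deg) = 4.398274
C1 = -h*(2*0.72*2.21 + 2.21^2) = -4.398274*8.0665 = -35.4787

-35.4787 N*m


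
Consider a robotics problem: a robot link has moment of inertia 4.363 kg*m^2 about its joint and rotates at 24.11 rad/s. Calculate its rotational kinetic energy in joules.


KE = (1/2)*I*omega^2 = 0.5*4.363*24.11^2 = 1268.0887

1268.0887 J


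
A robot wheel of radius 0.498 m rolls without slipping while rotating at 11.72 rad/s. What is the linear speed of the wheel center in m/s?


v = omega * r = 11.72 * 0.498 = 5.8366

5.8366 m/s


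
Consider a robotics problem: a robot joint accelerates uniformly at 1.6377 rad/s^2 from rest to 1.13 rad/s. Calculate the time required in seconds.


t = delta_omega / alpha = 1.13 / 1.6377 = 0.6900

0.6900 s


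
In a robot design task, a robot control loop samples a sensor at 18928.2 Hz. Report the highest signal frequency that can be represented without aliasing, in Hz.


f_max = f_s/2 = 18928.2/2 = 9464.1000

9464.1000 Hz


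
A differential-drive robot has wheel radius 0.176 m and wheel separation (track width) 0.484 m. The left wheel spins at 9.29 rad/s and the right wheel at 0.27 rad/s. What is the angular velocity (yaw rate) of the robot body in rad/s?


omega = r*(wR - wL)/L = 0.176*(0.27 - (9.29))/0.484 = -3.2800

-3.2800 rad/s
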